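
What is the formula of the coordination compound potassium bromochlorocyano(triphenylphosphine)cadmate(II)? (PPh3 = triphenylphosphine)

K[CdBrCl(CN)(PPh3)]

Ligands: 1 chloro (Cl, -1), 1 triphenylphosphine (PPh3, neutral), 1 cyano (CN, -1), 1 bromo (Br, -1). Ligand charge sum = -3.
With Cd in oxidation state +2, the complex ion is [Cd...]^1−.
Charge balance with potassium (+1) requires 1 complex ion per 1 potassium.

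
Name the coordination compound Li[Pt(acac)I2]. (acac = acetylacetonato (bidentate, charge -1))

The 1 lithium counter-ion carries a total charge of +1, so each complex ion is 1−.
Ligand charges: 1×acetylacetonato (-1 each), 2×iodo (-1 each); total -3. So Pt + (-3) = 1−, giving Pt = +2.
Ligands are named alphabetically: acetylacetonato before iodo.
The complex ion is anionic, so platinum takes the -ate form platinate(II).

lithium (acetylacetonato)diiodoplatinate(II)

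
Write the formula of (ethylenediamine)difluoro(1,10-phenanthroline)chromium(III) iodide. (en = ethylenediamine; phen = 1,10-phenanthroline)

Ligands: 1 ethylenediamine (en, neutral), 1 1,10-phenanthroline (phen, neutral), 2 fluoro (F, -1). Ligand charge sum = -2.
With Cr in oxidation state +3, the complex ion is [Cr...]^1+.
Charge balance with iodide (-1) requires 1 complex ion per 1 iodide.

[Cr(en)F2(phen)]I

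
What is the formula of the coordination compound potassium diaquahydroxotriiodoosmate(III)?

K[Os(H2O)2I3(OH)]

Ligands: 3 iodo (I, -1), 1 hydroxo (OH, -1), 2 aqua (H2O, neutral). Ligand charge sum = -4.
With Os in oxidation state +3, the complex ion is [Os...]^1−.
Charge balance with potassium (+1) requires 1 complex ion per 1 potassium.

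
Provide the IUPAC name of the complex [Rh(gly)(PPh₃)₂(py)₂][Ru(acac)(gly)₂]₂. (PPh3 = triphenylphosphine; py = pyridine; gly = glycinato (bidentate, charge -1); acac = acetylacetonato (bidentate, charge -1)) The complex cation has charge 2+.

(glycinato)bis(pyridine)bis(triphenylphosphine)rhodium(III) (acetylacetonato)bis(glycinato)ruthenate(II)

Both ions are complex: the cation is named first with the plain metal name, the anion second with the -ate form; each ion's ligands are alphabetised independently.
The complex cation is given as 2+; its ligand charges sum to -1, so Rh = +3.
With 2 anions per cation, each anion must be 2/2 = 1−.
Anion: ligand charges sum to -3; for the ion to be 1−, Ru = +2.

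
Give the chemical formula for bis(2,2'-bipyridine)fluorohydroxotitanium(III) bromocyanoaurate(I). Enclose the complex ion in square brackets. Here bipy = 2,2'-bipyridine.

Cation [Ti…]: ligand charges -2, Ti(III) ⇒ ion charge 1+.
Anion [Au…]: ligand charges -2, Au(I) ⇒ ion charge 1−.
One 1+ cation balances one 1− anion.

[Ti(bipy)2F(OH)][AuBr(CN)]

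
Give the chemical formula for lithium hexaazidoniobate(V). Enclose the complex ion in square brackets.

Ligands: 6 azido (N3, -1). Ligand charge sum = -6.
Charge balance with lithium (+1) requires 1 complex ion per 1 lithium.

Li[Nb(N3)6]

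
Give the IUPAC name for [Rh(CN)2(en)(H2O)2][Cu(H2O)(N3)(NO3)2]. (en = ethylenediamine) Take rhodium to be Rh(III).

diaquadicyano(ethylenediamine)rhodium(III) aquaazidodinitratocuprate(II)

Both ions are complex: the cation is named first with the plain metal name, the anion second with the -ate form; each ion's ligands are alphabetised independently.
Rh is given as +3; the cation's ligand charges sum to -2, so the complex cation is 1+.
A 1:1 salt means the anion carries the equal and opposite charge, 1−.
Anion: ligand charges sum to -3; for the ion to be 1−, Cu = +2.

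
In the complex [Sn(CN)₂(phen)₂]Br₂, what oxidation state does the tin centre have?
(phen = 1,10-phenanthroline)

2 bromide outside the brackets (-1 each) → the complex ion is 2+.
Ligand charges: 2×phen neutral; 2×CN = -2; sum -2.
Sn + (-2) = 2+ ⇒ Sn is +4.

+4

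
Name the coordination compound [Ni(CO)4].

There is no counter-ion, so the complex is neutral overall.
Ligand charges: 4×carbonyl (neutral); total 0. So Ni + (0) = 0, giving Ni = 0.

tetracarbonylnickel(0)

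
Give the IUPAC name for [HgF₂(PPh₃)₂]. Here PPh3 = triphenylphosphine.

difluorobis(triphenylphosphine)mercury(II)

There is no counter-ion, so the complex is neutral overall.
Ligand charges: 2×fluoro (-1 each), 2×triphenylphosphine (neutral); total -2. So Hg + (-2) = 0, giving Hg = +2.
Ligands are named alphabetically: fluoro before triphenylphosphine.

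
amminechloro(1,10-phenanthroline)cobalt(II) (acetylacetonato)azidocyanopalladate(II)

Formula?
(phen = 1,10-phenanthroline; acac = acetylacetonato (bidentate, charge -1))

Cation [Co…]: ligand charges -1, Co(II) ⇒ ion charge 1+.
Anion [Pd…]: ligand charges -3, Pd(II) ⇒ ion charge 1−.
One 1+ cation balances one 1− anion.

[CoCl(NH3)(phen)][Pd(acac)(CN)(N3)]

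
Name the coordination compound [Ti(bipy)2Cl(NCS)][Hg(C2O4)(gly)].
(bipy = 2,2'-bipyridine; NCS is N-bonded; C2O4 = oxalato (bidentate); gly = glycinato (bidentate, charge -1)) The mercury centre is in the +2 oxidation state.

bis(2,2'-bipyridine)chloroisothiocyanatotitanium(III) (glycinato)oxalatomercurate(II)

Both ions are complex: the cation is named first with the plain metal name, the anion second with the -ate form; each ion's ligands are alphabetised independently.
Hg is given as +2; the anion's ligand charges sum to -3, so the complex anion is 1−.
A 1:1 salt means the cation carries the equal and opposite charge, 1+.
Cation: ligand charges sum to -2; for the ion to be 1+, Ti = +3.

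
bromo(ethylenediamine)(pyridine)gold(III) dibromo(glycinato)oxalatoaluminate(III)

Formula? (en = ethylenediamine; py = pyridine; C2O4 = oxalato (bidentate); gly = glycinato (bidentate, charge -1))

Cation [Au…]: ligand charges -1, Au(III) ⇒ ion charge 2+.
Anion [Al…]: ligand charges -5, Al(III) ⇒ ion charge 2−.
One 2+ cation balances one 2− anion.

[AuBr(en)(py)][AlBr2(C2O4)(gly)]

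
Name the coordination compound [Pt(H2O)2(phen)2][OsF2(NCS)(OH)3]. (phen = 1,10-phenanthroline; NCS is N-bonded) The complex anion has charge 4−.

Both ions are complex: the cation is named first with the plain metal name, the anion second with the -ate form; each ion's ligands are alphabetised independently.
The complex anion is given as 4−; its ligand charges sum to -6, so Os = +2.
A 1:1 salt means the cation carries the equal and opposite charge, 4+.
Cation: ligand charges sum to 0; for the ion to be 4+, Pt = +4.

diaquabis(1,10-phenanthroline)platinum(IV) difluorotrihydroxoisothiocyanatoosmate(II)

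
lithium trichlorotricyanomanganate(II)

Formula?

Ligands: 3 cyano (CN, -1), 3 chloro (Cl, -1). Ligand charge sum = -6.
With Mn in oxidation state +2, the complex ion is [Mn...]^4−.
Charge balance with lithium (+1) requires 1 complex ion per 4 lithium.

Li4[MnCl3(CN)3]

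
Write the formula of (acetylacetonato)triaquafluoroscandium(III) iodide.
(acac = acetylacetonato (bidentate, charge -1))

Ligands: 3 aqua (H2O, neutral), 1 fluoro (F, -1), 1 acetylacetonato (acac, -1). Ligand charge sum = -2.
Charge balance with iodide (-1) requires 1 complex ion per 1 iodide.

[Sc(acac)F(H2O)3]I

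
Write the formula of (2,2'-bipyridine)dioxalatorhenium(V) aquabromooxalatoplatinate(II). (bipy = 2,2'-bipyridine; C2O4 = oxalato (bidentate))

Cation [Re…]: ligand charges -4, Re(V) ⇒ ion charge 1+.
Anion [Pt…]: ligand charges -3, Pt(II) ⇒ ion charge 1−.
One 1+ cation balances one 1− anion.

[Re(bipy)(C2O4)2][PtBr(C2O4)(H2O)]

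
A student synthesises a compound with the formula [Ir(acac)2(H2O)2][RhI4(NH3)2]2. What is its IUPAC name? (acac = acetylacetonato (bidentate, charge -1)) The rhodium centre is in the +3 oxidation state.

Both ions are complex: the cation is named first with the plain metal name, the anion second with the -ate form; each ion's ligands are alphabetised independently.
Rh is given as +3; the anion's ligand charges sum to -4, so the complex anion is 1−.
With 2 anions per cation, the cation must be 2×1 = 2+.
Cation: ligand charges sum to -2; for the ion to be 2+, Ir = +4.

bis(acetylacetonato)diaquairidium(IV) diamminetetraiodorhodate(III)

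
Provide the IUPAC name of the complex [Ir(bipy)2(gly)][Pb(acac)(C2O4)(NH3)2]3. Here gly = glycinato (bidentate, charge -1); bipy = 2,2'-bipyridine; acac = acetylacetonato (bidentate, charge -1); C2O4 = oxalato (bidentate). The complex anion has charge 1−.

bis(2,2'-bipyridine)(glycinato)iridium(IV) (acetylacetonato)diammineoxalatoplumbate(II)

The complex anion is given as 1−; its ligand charges sum to -3, so Pb = +2.
With 3 anions per cation, the cation must be 3×1 = 3+.
Cation: ligand charges sum to -1; for the ion to be 3+, Ir = +4.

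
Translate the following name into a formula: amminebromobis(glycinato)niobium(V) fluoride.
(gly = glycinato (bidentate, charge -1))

Ligands: 1 ammine (NH3, neutral), 1 bromo (Br, -1), 2 glycinato (gly, -1). Ligand charge sum = -3.
Charge balance with fluoride (-1) requires 1 complex ion per 2 fluoride.

[NbBr(gly)2(NH3)]F2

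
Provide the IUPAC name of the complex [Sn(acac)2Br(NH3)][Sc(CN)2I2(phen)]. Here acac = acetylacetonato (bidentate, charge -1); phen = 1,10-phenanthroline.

Both ions are complex: the cation is named first with the plain metal name, the anion second with the -ate form; each ion's ligands are alphabetised independently.
Scandium is always +3 in its complexes; the anion's ligand charges sum to -4, so the complex anion is 1−.
A 1:1 salt means the cation carries the equal and opposite charge, 1+.
Cation: ligand charges sum to -3; for the ion to be 1+, Sn = +4.

bis(acetylacetonato)amminebromotin(IV) dicyanodiiodo(1,10-phenanthroline)scandate(III)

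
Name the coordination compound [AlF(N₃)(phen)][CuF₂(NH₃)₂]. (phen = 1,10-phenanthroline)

azidofluoro(1,10-phenanthroline)aluminium(III) diamminedifluorocuprate(I)

Both ions are complex: the cation is named first with the plain metal name, the anion second with the -ate form; each ion's ligands are alphabetised independently.
Aluminium is always +3 in its complexes; the cation's ligand charges sum to -2, so the complex cation is 1+.
A 1:1 salt means the anion carries the equal and opposite charge, 1−.
Anion: ligand charges sum to -2; for the ion to be 1−, Cu = +1.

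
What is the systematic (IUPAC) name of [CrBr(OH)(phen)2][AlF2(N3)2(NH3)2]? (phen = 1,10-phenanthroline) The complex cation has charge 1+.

The complex cation is given as 1+; its ligand charges sum to -2, so Cr = +3.
A 1:1 salt means the anion carries the equal and opposite charge, 1−.
Anion: ligand charges sum to -4; for the ion to be 1−, Al = +3.

bromohydroxobis(1,10-phenanthroline)chromium(III) diamminediazidodifluoroaluminate(III)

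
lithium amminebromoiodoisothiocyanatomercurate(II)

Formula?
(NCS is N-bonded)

Ligands: 1 bromo (Br, -1), 1 isothiocyanato (NCS, -1), 1 ammine (NH3, neutral), 1 iodo (I, -1). Ligand charge sum = -3.
Charge balance with lithium (+1) requires 1 complex ion per 1 lithium.

Li[HgBrI(NCS)(NH3)]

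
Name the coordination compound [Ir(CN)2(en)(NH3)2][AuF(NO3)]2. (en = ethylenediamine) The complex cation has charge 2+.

diamminedicyano(ethylenediamine)iridium(IV) fluoronitratoaurate(I)

Both ions are complex: the cation is named first with the plain metal name, the anion second with the -ate form; each ion's ligands are alphabetised independently.
The complex cation is given as 2+; its ligand charges sum to -2, so Ir = +4.
With 2 anions per cation, each anion must be 2/2 = 1−.
Anion: ligand charges sum to -2; for the ion to be 1−, Au = +1.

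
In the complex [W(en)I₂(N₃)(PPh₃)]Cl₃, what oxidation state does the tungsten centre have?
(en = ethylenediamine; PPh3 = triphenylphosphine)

+6

3 chloride outside the brackets (-1 each) → the complex ion is 3+.
Ligand charges: 1×N3 = -1; 1×en neutral; 2×I = -2; 1×PPh3 neutral; sum -3.
W + (-3) = 3+ ⇒ W is +6.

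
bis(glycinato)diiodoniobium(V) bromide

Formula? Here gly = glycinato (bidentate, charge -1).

Ligands: 2 glycinato (gly, -1), 2 iodo (I, -1). Ligand charge sum = -4.
With Nb in oxidation state +5, the complex ion is [Nb...]^1+.
Charge balance with bromide (-1) requires 1 complex ion per 1 bromide.

[Nb(gly)2I2]Br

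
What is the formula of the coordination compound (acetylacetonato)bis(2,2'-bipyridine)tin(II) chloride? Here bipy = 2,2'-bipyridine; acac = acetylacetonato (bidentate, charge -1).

Ligands: 2 2,2'-bipyridine (bipy, neutral), 1 acetylacetonato (acac, -1). Ligand charge sum = -1.
With Sn in oxidation state +2, the complex ion is [Sn...]^1+.
Charge balance with chloride (-1) requires 1 complex ion per 1 chloride.

[Sn(acac)(bipy)2]Cl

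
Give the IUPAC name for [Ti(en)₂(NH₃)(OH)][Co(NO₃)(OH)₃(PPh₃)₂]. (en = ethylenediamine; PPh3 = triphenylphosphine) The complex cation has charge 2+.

Both ions are complex: the cation is named first with the plain metal name, the anion second with the -ate form; each ion's ligands are alphabetised independently.
The complex cation is given as 2+; its ligand charges sum to -1, so Ti = +3.
A 1:1 salt means the anion carries the equal and opposite charge, 2−.
Anion: ligand charges sum to -4; for the ion to be 2−, Co = +2.

amminebis(ethylenediamine)hydroxotitanium(III) trihydroxonitratobis(triphenylphosphine)cobaltate(II)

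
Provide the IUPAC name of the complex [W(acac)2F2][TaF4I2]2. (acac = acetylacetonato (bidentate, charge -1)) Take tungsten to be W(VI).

bis(acetylacetonato)difluorotungsten(VI) tetrafluorodiiodotantalate(V)

Both ions are complex: the cation is named first with the plain metal name, the anion second with the -ate form; each ion's ligands are alphabetised independently.
W is given as +6; the cation's ligand charges sum to -4, so the complex cation is 2+.
With 2 anions per cation, each anion must be 2/2 = 1−.
Anion: ligand charges sum to -6; for the ion to be 1−, Ta = +5.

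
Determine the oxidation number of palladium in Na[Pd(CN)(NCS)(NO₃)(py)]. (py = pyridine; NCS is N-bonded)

1 sodium outside the brackets (+1 each) → the complex ion is 1−.
Ligand charges: 1×py neutral; 1×NCS = -1; 1×CN = -1; 1×NO3 = -1; sum -3.
Pd + (-3) = 1− ⇒ Pd is +2.

+2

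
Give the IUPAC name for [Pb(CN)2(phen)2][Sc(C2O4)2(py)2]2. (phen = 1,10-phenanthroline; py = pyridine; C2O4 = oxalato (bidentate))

Scandium is always +3 in its complexes; the anion's ligand charges sum to -4, so the complex anion is 1−.
With 2 anions per cation, the cation must be 2×1 = 2+.
Cation: ligand charges sum to -2; for the ion to be 2+, Pb = +4.

dicyanobis(1,10-phenanthroline)lead(IV) dioxalatobis(pyridine)scandate(III)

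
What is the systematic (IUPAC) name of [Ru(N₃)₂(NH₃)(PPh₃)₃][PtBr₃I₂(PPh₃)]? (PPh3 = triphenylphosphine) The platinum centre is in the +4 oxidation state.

amminediazidotris(triphenylphosphine)ruthenium(III) tribromodiiodo(triphenylphosphine)platinate(IV)

Both ions are complex: the cation is named first with the plain metal name, the anion second with the -ate form; each ion's ligands are alphabetised independently.
Pt is given as +4; the anion's ligand charges sum to -5, so the complex anion is 1−.
A 1:1 salt means the cation carries the equal and opposite charge, 1+.
Cation: ligand charges sum to -2; for the ion to be 1+, Ru = +3.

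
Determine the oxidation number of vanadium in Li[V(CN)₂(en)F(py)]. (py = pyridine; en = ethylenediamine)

+2

1 lithium outside the brackets (+1 each) → the complex ion is 1−.
Ligand charges: 1×F = -1; 1×py neutral; 1×en neutral; 2×CN = -2; sum -3.
V + (-3) = 1− ⇒ V is +2.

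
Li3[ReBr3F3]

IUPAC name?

The 3 lithium counter-ions carry a total charge of +3, so each complex ion is 3−.
Ligand charges: 3×bromo (-1 each), 3×fluoro (-1 each); total -6. So Re + (-6) = 3−, giving Re = +3.
The complex ion is anionic, so rhenium takes the -ate form rhenate(III).

lithium tribromotrifluororhenate(III)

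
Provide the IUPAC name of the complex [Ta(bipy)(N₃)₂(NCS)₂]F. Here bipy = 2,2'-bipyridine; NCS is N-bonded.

The 1 fluoride counter-ion carries a total charge of -1, so each complex ion is 1+.
Ligand charges: 1×2,2'-bipyridine (neutral), 2×isothiocyanato (-1 each), 2×azido (-1 each); total -4. So Ta + (-4) = 1+, giving Ta = +5.
Ligands are named alphabetically: azido before bipyridine before isothiocyanato.

diazido(2,2'-bipyridine)diisothiocyanatotantalum(V) fluoride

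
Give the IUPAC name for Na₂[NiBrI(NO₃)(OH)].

sodium bromohydroxoiodonitratonickelate(II)

The 2 sodium counter-ions carry a total charge of +2, so each complex ion is 2−.
Ligand charges: 1×iodo (-1 each), 1×nitrato (-1 each), 1×bromo (-1 each), 1×hydroxo (-1 each); total -4. So Ni + (-4) = 2−, giving Ni = +2.
Ligands are named alphabetically: bromo before hydroxo before iodo before nitrato.
The complex ion is anionic, so nickel takes the -ate form nickelate(II).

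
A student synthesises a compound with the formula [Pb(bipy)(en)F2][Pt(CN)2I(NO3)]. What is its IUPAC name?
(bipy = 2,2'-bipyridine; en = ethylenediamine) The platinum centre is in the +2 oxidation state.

(2,2'-bipyridine)(ethylenediamine)difluorolead(IV) dicyanoiodonitratoplatinate(II)

Pt is given as +2; the anion's ligand charges sum to -4, so the complex anion is 2−.
A 1:1 salt means the cation carries the equal and opposite charge, 2+.
Cation: ligand charges sum to -2; for the ion to be 2+, Pb = +4.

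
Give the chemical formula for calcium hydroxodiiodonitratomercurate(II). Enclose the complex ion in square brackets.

Ca[HgI2(NO3)(OH)]

Ligands: 1 hydroxo (OH, -1), 1 nitrato (NO3, -1), 2 iodo (I, -1). Ligand charge sum = -4.
With Hg in oxidation state +2, the complex ion is [Hg...]^2−.
Charge balance with calcium (+2) requires 1 complex ion per 1 calcium.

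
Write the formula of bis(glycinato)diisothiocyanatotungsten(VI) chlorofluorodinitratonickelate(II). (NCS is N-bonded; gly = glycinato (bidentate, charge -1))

[W(gly)2(NCS)2][NiClF(NO3)2]

Cation [W…]: ligand charges -4, W(VI) ⇒ ion charge 2+.
Anion [Ni…]: ligand charges -4, Ni(II) ⇒ ion charge 2−.
One 2+ cation balances one 2− anion.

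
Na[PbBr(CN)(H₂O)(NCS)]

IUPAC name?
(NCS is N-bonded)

sodium aquabromocyanoisothiocyanatoplumbate(II)

The 1 sodium counter-ion carries a total charge of +1, so each complex ion is 1−.
Ligand charges: 1×bromo (-1 each), 1×isothiocyanato (-1 each), 1×cyano (-1 each), 1×aqua (neutral); total -3. So Pb + (-3) = 1−, giving Pb = +2.
Ligands are named alphabetically: aqua before bromo before cyano before isothiocyanato.
The complex ion is anionic, so lead takes the -ate form plumbate(II).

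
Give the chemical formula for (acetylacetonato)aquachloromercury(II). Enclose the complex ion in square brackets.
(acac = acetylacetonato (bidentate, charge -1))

Ligands: 1 aqua (H2O, neutral), 1 acetylacetonato (acac, -1), 1 chloro (Cl, -1). Ligand charge sum = -2.
With Hg in oxidation state +2, the complex ion is [Hg...].

[Hg(acac)Cl(H2O)]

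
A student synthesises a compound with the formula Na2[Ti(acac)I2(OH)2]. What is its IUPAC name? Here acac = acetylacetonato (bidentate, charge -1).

sodium (acetylacetonato)dihydroxodiiodotitanate(III)

The 2 sodium counter-ions carry a total charge of +2, so each complex ion is 2−.
Ligand charges: 1×acetylacetonato (-1 each), 2×hydroxo (-1 each), 2×iodo (-1 each); total -5. So Ti + (-5) = 2−, giving Ti = +3.
Ligands are named alphabetically: acetylacetonato before hydroxo before iodo.
The complex ion is anionic, so titanium takes the -ate form titanate(III).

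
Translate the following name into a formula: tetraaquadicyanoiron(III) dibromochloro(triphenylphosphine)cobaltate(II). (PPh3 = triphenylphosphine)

Cation [Fe…]: ligand charges -2, Fe(III) ⇒ ion charge 1+.
Anion [Co…]: ligand charges -3, Co(II) ⇒ ion charge 1−.
One 1+ cation balances one 1− anion.

[Fe(CN)2(H2O)4][CoBr2Cl(PPh3)]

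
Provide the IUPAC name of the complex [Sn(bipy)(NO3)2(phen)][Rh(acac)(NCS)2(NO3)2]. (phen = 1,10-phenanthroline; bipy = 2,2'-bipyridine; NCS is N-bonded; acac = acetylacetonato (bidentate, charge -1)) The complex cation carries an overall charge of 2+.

(2,2'-bipyridine)dinitrato(1,10-phenanthroline)tin(IV) (acetylacetonato)diisothiocyanatodinitratorhodate(III)

The complex cation is given as 2+; its ligand charges sum to -2, so Sn = +4.
A 1:1 salt means the anion carries the equal and opposite charge, 2−.
Anion: ligand charges sum to -5; for the ion to be 2−, Rh = +3.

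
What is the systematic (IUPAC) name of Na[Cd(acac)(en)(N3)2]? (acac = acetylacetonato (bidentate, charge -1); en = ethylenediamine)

sodium (acetylacetonato)diazido(ethylenediamine)cadmate(II)

The 1 sodium counter-ion carries a total charge of +1, so each complex ion is 1−.
Ligand charges: 2×azido (-1 each), 1×acetylacetonato (-1 each), 1×ethylenediamine (neutral); total -3. So Cd + (-3) = 1−, giving Cd = +2.
The complex ion is anionic, so cadmium takes the -ate form cadmate(II).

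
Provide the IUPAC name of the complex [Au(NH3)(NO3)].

There is no counter-ion, so the complex is neutral overall.
Ligand charges: 1×ammine (neutral), 1×nitrato (-1 each); total -1. So Au + (-1) = 0, giving Au = +1.
Ligands are named alphabetically: ammine before nitrato.

amminenitratogold(I)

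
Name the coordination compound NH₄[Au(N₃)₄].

ammonium tetraazidoaurate(III)

The 1 ammonium counter-ion carries a total charge of +1, so each complex ion is 1−.
Ligand charges: 4×azido (-1 each); total -4. So Au + (-4) = 1−, giving Au = +3.
The complex ion is anionic, so gold takes the -ate form aurate(III).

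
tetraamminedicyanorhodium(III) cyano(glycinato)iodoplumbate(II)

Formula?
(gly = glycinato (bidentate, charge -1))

[Rh(CN)2(NH3)4][Pb(CN)(gly)I]

Cation [Rh…]: ligand charges -2, Rh(III) ⇒ ion charge 1+.
Anion [Pb…]: ligand charges -3, Pb(II) ⇒ ion charge 1−.
One 1+ cation balances one 1− anion.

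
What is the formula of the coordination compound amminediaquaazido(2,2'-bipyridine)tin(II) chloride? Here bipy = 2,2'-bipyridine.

Ligands: 1 ammine (NH3, neutral), 1 2,2'-bipyridine (bipy, neutral), 2 aqua (H2O, neutral), 1 azido (N3, -1). Ligand charge sum = -1.
With Sn in oxidation state +2, the complex ion is [Sn...]^1+.
Charge balance with chloride (-1) requires 1 complex ion per 1 chloride.

[Sn(bipy)(H2O)2(N3)(NH3)]Cl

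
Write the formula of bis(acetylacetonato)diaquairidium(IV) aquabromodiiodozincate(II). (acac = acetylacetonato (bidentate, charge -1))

Cation [Ir…]: ligand charges -2, Ir(IV) ⇒ ion charge 2+.
Anion [Zn…]: ligand charges -3, Zn(II) ⇒ ion charge 1−.
One 2+ cation requires 2 of the 1− anion.

[Ir(acac)2(H2O)2][ZnBr(H2O)I2]2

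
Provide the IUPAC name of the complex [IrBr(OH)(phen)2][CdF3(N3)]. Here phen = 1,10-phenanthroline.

bromohydroxobis(1,10-phenanthroline)iridium(IV) azidotrifluorocadmate(II)

Both ions are complex: the cation is named first with the plain metal name, the anion second with the -ate form; each ion's ligands are alphabetised independently.
Cadmium is always +2 in its complexes; the anion's ligand charges sum to -4, so the complex anion is 2−.
A 1:1 salt means the cation carries the equal and opposite charge, 2+.
Cation: ligand charges sum to -2; for the ion to be 2+, Ir = +4.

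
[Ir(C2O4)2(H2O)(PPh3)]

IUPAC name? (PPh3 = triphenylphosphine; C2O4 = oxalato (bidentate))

aquadioxalato(triphenylphosphine)iridium(IV)

There is no counter-ion, so the complex is neutral overall.
Ligand charges: 1×triphenylphosphine (neutral), 1×aqua (neutral), 2×oxalato (-2 each); total -4. So Ir + (-4) = 0, giving Ir = +4.
Ligands are named alphabetically: aqua before oxalato before triphenylphosphine.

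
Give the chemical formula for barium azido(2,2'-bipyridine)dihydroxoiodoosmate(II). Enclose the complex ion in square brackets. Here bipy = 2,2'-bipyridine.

Ba[Os(bipy)I(N3)(OH)2]

Ligands: 1 2,2'-bipyridine (bipy, neutral), 2 hydroxo (OH, -1), 1 azido (N3, -1), 1 iodo (I, -1). Ligand charge sum = -4.
With Os in oxidation state +2, the complex ion is [Os...]^2−.
Charge balance with barium (+2) requires 1 complex ion per 1 barium.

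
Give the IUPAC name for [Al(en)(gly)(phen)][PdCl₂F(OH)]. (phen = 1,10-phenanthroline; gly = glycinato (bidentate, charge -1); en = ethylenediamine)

(ethylenediamine)(glycinato)(1,10-phenanthroline)aluminium(III) dichlorofluorohydroxopalladate(II)

Both ions are complex: the cation is named first with the plain metal name, the anion second with the -ate form; each ion's ligands are alphabetised independently.
Aluminium is always +3 in its complexes; the cation's ligand charges sum to -1, so the complex cation is 2+.
A 1:1 salt means the anion carries the equal and opposite charge, 2−.
Anion: ligand charges sum to -4; for the ion to be 2−, Pd = +2.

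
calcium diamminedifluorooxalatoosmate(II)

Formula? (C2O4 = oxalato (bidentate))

Ca[Os(C2O4)F2(NH3)2]

Ligands: 2 fluoro (F, -1), 2 ammine (NH3, neutral), 1 oxalato (C2O4, -2). Ligand charge sum = -4.
Charge balance with calcium (+2) requires 1 complex ion per 1 calcium.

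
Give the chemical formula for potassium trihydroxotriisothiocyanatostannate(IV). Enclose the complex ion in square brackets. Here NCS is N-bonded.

K2[Sn(NCS)3(OH)3]

Ligands: 3 hydroxo (OH, -1), 3 isothiocyanato (NCS, -1). Ligand charge sum = -6.
Charge balance with potassium (+1) requires 1 complex ion per 2 potassium.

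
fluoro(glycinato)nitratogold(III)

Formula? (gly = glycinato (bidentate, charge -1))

Ligands: 1 glycinato (gly, -1), 1 nitrato (NO3, -1), 1 fluoro (F, -1). Ligand charge sum = -3.
With Au in oxidation state +3, the complex ion is [Au...].

[AuF(gly)(NO3)]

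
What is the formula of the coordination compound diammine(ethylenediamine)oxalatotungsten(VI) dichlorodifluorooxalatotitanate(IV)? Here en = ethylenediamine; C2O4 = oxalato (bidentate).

Cation [W…]: ligand charges -2, W(VI) ⇒ ion charge 4+.
Anion [Ti…]: ligand charges -6, Ti(IV) ⇒ ion charge 2−.
One 4+ cation requires 2 of the 2− anion.

[W(C2O4)(en)(NH3)2][Ti(C2O4)Cl2F2]2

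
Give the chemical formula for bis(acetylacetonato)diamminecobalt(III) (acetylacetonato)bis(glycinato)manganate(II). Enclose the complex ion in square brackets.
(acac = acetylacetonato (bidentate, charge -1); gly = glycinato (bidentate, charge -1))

Cation [Co…]: ligand charges -2, Co(III) ⇒ ion charge 1+.
Anion [Mn…]: ligand charges -3, Mn(II) ⇒ ion charge 1−.
One 1+ cation balances one 1− anion.

[Co(acac)2(NH3)2][Mn(acac)(gly)2]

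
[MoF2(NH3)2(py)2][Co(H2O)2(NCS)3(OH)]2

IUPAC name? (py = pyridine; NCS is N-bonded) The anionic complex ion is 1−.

diamminedifluorobis(pyridine)molybdenum(IV) diaquahydroxotriisothiocyanatocobaltate(III)

Both ions are complex: the cation is named first with the plain metal name, the anion second with the -ate form; each ion's ligands are alphabetised independently.
The complex anion is given as 1−; its ligand charges sum to -4, so Co = +3.
With 2 anions per cation, the cation must be 2×1 = 2+.
Cation: ligand charges sum to -2; for the ion to be 2+, Mo = +4.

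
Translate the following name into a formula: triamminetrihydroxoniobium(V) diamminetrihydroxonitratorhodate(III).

[Nb(NH3)3(OH)3][Rh(NH3)2(NO3)(OH)3]2

Cation [Nb…]: ligand charges -3, Nb(V) ⇒ ion charge 2+.
Anion [Rh…]: ligand charges -4, Rh(III) ⇒ ion charge 1−.
One 2+ cation requires 2 of the 1− anion.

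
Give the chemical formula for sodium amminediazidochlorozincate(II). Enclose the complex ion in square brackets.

Na[ZnCl(N3)2(NH3)]

Ligands: 1 chloro (Cl, -1), 1 ammine (NH3, neutral), 2 azido (N3, -1). Ligand charge sum = -3.
Charge balance with sodium (+1) requires 1 complex ion per 1 sodium.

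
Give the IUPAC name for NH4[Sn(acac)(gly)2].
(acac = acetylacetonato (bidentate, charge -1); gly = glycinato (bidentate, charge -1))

ammonium (acetylacetonato)bis(glycinato)stannate(II)

The 1 ammonium counter-ion carries a total charge of +1, so each complex ion is 1−.
Ligand charges: 1×acetylacetonato (-1 each), 2×glycinato (-1 each); total -3. So Sn + (-3) = 1−, giving Sn = +2.
Ligands are named alphabetically: acetylacetonato before glycinato.
The complex ion is anionic, so tin takes the -ate form stannate(II).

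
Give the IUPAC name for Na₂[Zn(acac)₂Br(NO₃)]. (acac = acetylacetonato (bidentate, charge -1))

The 2 sodium counter-ions carry a total charge of +2, so each complex ion is 2−.
Ligand charges: 2×acetylacetonato (-1 each), 1×bromo (-1 each), 1×nitrato (-1 each); total -4. So Zn + (-4) = 2−, giving Zn = +2.
Ligands are named alphabetically: acetylacetonato before bromo before nitrato.
The complex ion is anionic, so zinc takes the -ate form zincate(II).

sodium bis(acetylacetonato)bromonitratozincate(II)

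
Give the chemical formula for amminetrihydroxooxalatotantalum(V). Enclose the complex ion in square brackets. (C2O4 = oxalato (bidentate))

Ligands: 1 oxalato (C2O4, -2), 3 hydroxo (OH, -1), 1 ammine (NH3, neutral). Ligand charge sum = -5.
With Ta in oxidation state +5, the complex ion is [Ta...].

[Ta(C2O4)(NH3)(OH)3]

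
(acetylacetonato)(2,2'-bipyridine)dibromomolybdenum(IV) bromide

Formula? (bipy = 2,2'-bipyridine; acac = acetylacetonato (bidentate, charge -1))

Ligands: 1 2,2'-bipyridine (bipy, neutral), 2 bromo (Br, -1), 1 acetylacetonato (acac, -1). Ligand charge sum = -3.
With Mo in oxidation state +4, the complex ion is [Mo...]^1+.
Charge balance with bromide (-1) requires 1 complex ion per 1 bromide.

[Mo(acac)(bipy)Br2]Br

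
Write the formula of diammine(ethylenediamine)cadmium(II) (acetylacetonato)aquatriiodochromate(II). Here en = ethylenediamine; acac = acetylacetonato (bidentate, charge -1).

[Cd(en)(NH3)2][Cr(acac)(H2O)I3]

Cation [Cd…]: ligand charges 0, Cd(II) ⇒ ion charge 2+.
Anion [Cr…]: ligand charges -4, Cr(II) ⇒ ion charge 2−.
One 2+ cation balances one 2− anion.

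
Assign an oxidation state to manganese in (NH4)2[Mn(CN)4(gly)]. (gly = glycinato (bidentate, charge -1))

+3

2 ammonium outside the brackets (+1 each) → the complex ion is 2−.
Ligand charges: 4×CN = -4; 1×gly = -1; sum -5.
Mn + (-5) = 2− ⇒ Mn is +3.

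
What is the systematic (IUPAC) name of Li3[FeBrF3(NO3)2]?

The 3 lithium counter-ions carry a total charge of +3, so each complex ion is 3−.
Ligand charges: 2×nitrato (-1 each), 3×fluoro (-1 each), 1×bromo (-1 each); total -6. So Fe + (-6) = 3−, giving Fe = +3.
The complex ion is anionic, so iron takes the -ate form ferrate(III).

lithium bromotrifluorodinitratoferrate(III)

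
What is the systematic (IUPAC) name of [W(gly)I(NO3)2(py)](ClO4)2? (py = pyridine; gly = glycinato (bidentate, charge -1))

The 2 perchlorate counter-ions carry a total charge of -2, so each complex ion is 2+.
Ligand charges: 2×nitrato (-1 each), 1×pyridine (neutral), 1×iodo (-1 each), 1×glycinato (-1 each); total -4. So W + (-4) = 2+, giving W = +6.
Ligands are named alphabetically: glycinato before iodo before nitrato before pyridine.

(glycinato)iododinitrato(pyridine)tungsten(VI) perchlorate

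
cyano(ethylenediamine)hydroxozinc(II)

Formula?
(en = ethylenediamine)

[Zn(CN)(en)(OH)]

Ligands: 1 hydroxo (OH, -1), 1 cyano (CN, -1), 1 ethylenediamine (en, neutral). Ligand charge sum = -2.
With Zn in oxidation state +2, the complex ion is [Zn...].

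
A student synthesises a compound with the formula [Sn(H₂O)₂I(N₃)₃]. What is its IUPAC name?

diaquatriazidoiodotin(IV)

There is no counter-ion, so the complex is neutral overall.
Ligand charges: 1×iodo (-1 each), 3×azido (-1 each), 2×aqua (neutral); total -4. So Sn + (-4) = 0, giving Sn = +4.
Ligands are named alphabetically: aqua before azido before iodo.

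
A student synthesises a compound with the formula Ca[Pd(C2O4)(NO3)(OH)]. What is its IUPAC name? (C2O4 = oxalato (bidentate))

The 1 calcium counter-ion carries a total charge of +2, so each complex ion is 2−.
Ligand charges: 1×oxalato (-2 each), 1×nitrato (-1 each), 1×hydroxo (-1 each); total -4. So Pd + (-4) = 2−, giving Pd = +2.
The complex ion is anionic, so palladium takes the -ate form palladate(II).

calcium hydroxonitratooxalatopalladate(II)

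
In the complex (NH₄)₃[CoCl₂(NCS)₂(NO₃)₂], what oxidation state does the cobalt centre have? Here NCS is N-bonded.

3 ammonium outside the brackets (+1 each) → the complex ion is 3−.
Ligand charges: 2×NO3 = -2; 2×Cl = -2; 2×NCS = -2; sum -6.
Co + (-6) = 3− ⇒ Co is +3.

+3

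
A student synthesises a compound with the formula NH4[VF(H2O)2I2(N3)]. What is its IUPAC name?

ammonium diaquaazidofluorodiiodovanadate(III)

The 1 ammonium counter-ion carries a total charge of +1, so each complex ion is 1−.
Ligand charges: 2×iodo (-1 each), 2×aqua (neutral), 1×fluoro (-1 each), 1×azido (-1 each); total -4. So V + (-4) = 1−, giving V = +3.
The complex ion is anionic, so vanadium takes the -ate form vanadate(III).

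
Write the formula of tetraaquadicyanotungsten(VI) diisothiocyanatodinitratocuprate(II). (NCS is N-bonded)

Cation [W…]: ligand charges -2, W(VI) ⇒ ion charge 4+.
Anion [Cu…]: ligand charges -4, Cu(II) ⇒ ion charge 2−.
One 4+ cation requires 2 of the 2− anion.

[W(CN)2(H2O)4][Cu(NCS)2(NO3)2]2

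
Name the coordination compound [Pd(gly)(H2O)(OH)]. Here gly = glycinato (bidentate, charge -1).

aqua(glycinato)hydroxopalladium(II)

There is no counter-ion, so the complex is neutral overall.
Ligand charges: 1×aqua (neutral), 1×glycinato (-1 each), 1×hydroxo (-1 each); total -2. So Pd + (-2) = 0, giving Pd = +2.
Ligands are named alphabetically: aqua before glycinato before hydroxo.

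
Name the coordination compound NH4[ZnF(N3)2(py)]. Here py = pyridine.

The 1 ammonium counter-ion carries a total charge of +1, so each complex ion is 1−.
Ligand charges: 2×azido (-1 each), 1×pyridine (neutral), 1×fluoro (-1 each); total -3. So Zn + (-3) = 1−, giving Zn = +2.
The complex ion is anionic, so zinc takes the -ate form zincate(II).

ammonium diazidofluoro(pyridine)zincate(II)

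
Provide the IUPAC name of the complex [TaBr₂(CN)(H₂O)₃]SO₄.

triaquadibromocyanotantalum(V) sulfate

The 1 sulfate counter-ion carries a total charge of -2, so each complex ion is 2+.
Ligand charges: 2×bromo (-1 each), 3×aqua (neutral), 1×cyano (-1 each); total -3. So Ta + (-3) = 2+, giving Ta = +5.
Ligands are named alphabetically: aqua before bromo before cyano.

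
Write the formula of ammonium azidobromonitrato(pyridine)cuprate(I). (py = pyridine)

Ligands: 1 nitrato (NO3, -1), 1 azido (N3, -1), 1 pyridine (py, neutral), 1 bromo (Br, -1). Ligand charge sum = -3.
With Cu in oxidation state +1, the complex ion is [Cu...]^2−.
Charge balance with ammonium (+1) requires 1 complex ion per 2 ammonium.

(NH4)2[CuBr(N3)(NO3)(py)]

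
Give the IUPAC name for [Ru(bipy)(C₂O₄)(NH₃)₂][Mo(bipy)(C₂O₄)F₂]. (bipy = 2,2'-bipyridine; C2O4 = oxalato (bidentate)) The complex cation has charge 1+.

Both ions are complex: the cation is named first with the plain metal name, the anion second with the -ate form; each ion's ligands are alphabetised independently.
The complex cation is given as 1+; its ligand charges sum to -2, so Ru = +3.
A 1:1 salt means the anion carries the equal and opposite charge, 1−.
Anion: ligand charges sum to -4; for the ion to be 1−, Mo = +3.

diammine(2,2'-bipyridine)oxalatoruthenium(III) (2,2'-bipyridine)difluorooxalatomolybdate(III)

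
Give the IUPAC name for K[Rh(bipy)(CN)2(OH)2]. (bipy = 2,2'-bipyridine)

The 1 potassium counter-ion carries a total charge of +1, so each complex ion is 1−.
Ligand charges: 2×cyano (-1 each), 2×hydroxo (-1 each), 1×2,2'-bipyridine (neutral); total -4. So Rh + (-4) = 1−, giving Rh = +3.
Ligands are named alphabetically: bipyridine before cyano before hydroxo.
The complex ion is anionic, so rhodium takes the -ate form rhodate(III).

potassium (2,2'-bipyridine)dicyanodihydroxorhodate(III)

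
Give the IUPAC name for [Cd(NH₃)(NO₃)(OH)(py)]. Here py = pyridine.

There is no counter-ion, so the complex is neutral overall.
Ligand charges: 1×nitrato (-1 each), 1×ammine (neutral), 1×hydroxo (-1 each), 1×pyridine (neutral); total -2. So Cd + (-2) = 0, giving Cd = +2.
Ligands are named alphabetically: ammine before hydroxo before nitrato before pyridine.

amminehydroxonitrato(pyridine)cadmium(II)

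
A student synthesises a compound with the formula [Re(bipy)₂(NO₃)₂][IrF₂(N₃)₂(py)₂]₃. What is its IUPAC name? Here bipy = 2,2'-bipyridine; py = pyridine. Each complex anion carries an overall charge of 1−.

Both ions are complex: the cation is named first with the plain metal name, the anion second with the -ate form; each ion's ligands are alphabetised independently.
The complex anion is given as 1−; its ligand charges sum to -4, so Ir = +3.
With 3 anions per cation, the cation must be 3×1 = 3+.
Cation: ligand charges sum to -2; for the ion to be 3+, Re = +5.

bis(2,2'-bipyridine)dinitratorhenium(V) diazidodifluorobis(pyridine)iridate(III)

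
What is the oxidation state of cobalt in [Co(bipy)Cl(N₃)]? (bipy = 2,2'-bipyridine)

No counter-ion: the bracketed complex is neutral.
Ligand charges: 1×Cl = -1; 1×bipy neutral; 1×N3 = -1; sum -2.
Co + (-2) = 0 ⇒ Co is +2.

+2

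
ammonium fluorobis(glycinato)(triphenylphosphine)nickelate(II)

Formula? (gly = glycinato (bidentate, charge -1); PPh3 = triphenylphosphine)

NH4[NiF(gly)2(PPh3)]

Ligands: 2 glycinato (gly, -1), 1 fluoro (F, -1), 1 triphenylphosphine (PPh3, neutral). Ligand charge sum = -3.
With Ni in oxidation state +2, the complex ion is [Ni...]^1−.
Charge balance with ammonium (+1) requires 1 complex ion per 1 ammonium.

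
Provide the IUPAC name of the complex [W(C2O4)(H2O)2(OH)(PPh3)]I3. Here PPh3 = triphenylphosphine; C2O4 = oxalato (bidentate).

diaquahydroxooxalato(triphenylphosphine)tungsten(VI) iodide

The 3 iodide counter-ions carry a total charge of -3, so each complex ion is 3+.
Ligand charges: 2×aqua (neutral), 1×triphenylphosphine (neutral), 1×oxalato (-2 each), 1×hydroxo (-1 each); total -3. So W + (-3) = 3+, giving W = +6.
Ligands are named alphabetically: aqua before hydroxo before oxalato before triphenylphosphine.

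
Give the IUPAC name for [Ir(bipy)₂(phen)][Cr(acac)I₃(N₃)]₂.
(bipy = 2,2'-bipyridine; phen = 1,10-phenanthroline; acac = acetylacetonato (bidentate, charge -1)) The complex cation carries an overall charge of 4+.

bis(2,2'-bipyridine)(1,10-phenanthroline)iridium(IV) (acetylacetonato)azidotriiodochromate(III)

Both ions are complex: the cation is named first with the plain metal name, the anion second with the -ate form; each ion's ligands are alphabetised independently.
The complex cation is given as 4+; its ligand charges sum to 0, so Ir = +4.
With 2 anions per cation, each anion must be 4/2 = 2−.
Anion: ligand charges sum to -5; for the ion to be 2−, Cr = +3.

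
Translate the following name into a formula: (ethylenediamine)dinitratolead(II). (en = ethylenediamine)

[Pb(en)(NO3)2]

Ligands: 2 nitrato (NO3, -1), 1 ethylenediamine (en, neutral). Ligand charge sum = -2.
With Pb in oxidation state +2, the complex ion is [Pb...].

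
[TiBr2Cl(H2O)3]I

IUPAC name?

triaquadibromochlorotitanium(IV) iodide

The 1 iodide counter-ion carries a total charge of -1, so each complex ion is 1+.
Ligand charges: 3×aqua (neutral), 2×bromo (-1 each), 1×chloro (-1 each); total -3. So Ti + (-3) = 1+, giving Ti = +4.
Ligands are named alphabetically: aqua before bromo before chloro.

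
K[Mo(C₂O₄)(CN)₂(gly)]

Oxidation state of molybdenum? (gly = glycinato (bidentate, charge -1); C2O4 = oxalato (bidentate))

1 potassium outside the brackets (+1 each) → the complex ion is 1−.
Ligand charges: 1×gly = -1; 2×CN = -2; 1×C2O4 = -2; sum -5.
Mo + (-5) = 1− ⇒ Mo is +4.

+4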